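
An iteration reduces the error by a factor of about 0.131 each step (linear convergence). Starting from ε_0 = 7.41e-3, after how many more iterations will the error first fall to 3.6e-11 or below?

After k steps, ε_k ≈ 7.41e-3·0.131^k.
Need 0.131^k ≤ 3.6e-11/7.41e-3 = 4.8583e-09.
k ≥ ln(4.8583e-09)/ln(0.131) = -19.1426/-2.03256 = 9.418.
Smallest integer k = 10.

10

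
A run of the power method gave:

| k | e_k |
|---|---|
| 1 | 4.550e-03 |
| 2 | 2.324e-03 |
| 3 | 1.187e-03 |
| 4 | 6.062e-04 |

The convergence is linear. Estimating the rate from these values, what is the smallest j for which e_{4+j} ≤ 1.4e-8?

Rate ρ ≈ e_4/e_3 = 6.062e-04/1.187e-03 = 0.5107.
After j more steps, e_{4+j} ≈ 6.062e-04·ρ^j; need ρ^j ≤ 1.4e-8/6.062e-04 = 2.30947e-05.
j ≥ ln(2.30947e-05)/ln(0.5107) = -10.6759/-0.67197 = 15.887.
So 16 more iterations are needed.

16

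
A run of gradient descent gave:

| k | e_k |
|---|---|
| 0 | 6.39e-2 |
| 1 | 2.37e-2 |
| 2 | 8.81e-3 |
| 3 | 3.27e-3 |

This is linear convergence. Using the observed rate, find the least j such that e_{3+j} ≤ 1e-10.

18

Rate ρ ≈ e_3/e_2 = 3.27e-3/8.81e-3 = 0.3712.
After j more steps, e_{3+j} ≈ 3.27e-3·ρ^j; need ρ^j ≤ 1e-10/3.27e-3 = 3.0581e-08.
j ≥ ln(3.0581e-08)/ln(0.3712) = -17.3029/-0.99101 = 17.460.
So 18 more iterations are needed.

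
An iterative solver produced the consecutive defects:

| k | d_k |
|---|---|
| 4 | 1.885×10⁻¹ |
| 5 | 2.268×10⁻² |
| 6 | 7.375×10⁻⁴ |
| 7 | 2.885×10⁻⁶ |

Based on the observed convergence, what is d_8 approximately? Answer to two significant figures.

3.7e-10

First estimate the order: p ≈ ln(d_7/d_6) / ln(d_6/d_5) = ln(2.885×10⁻⁶/7.375×10⁻⁴)/ln(7.375×10⁻⁴/2.268×10⁻²) = ln(0.00391186)/ln(0.0325176) ≈ 1.6182.
Then d_8 ≈ d_7·(d_7/d_6)^p = 2.885×10⁻⁶·(0.00391186)^1.6182 = 2.885×10⁻⁶·0.000127056 ≈ 3.666e-10.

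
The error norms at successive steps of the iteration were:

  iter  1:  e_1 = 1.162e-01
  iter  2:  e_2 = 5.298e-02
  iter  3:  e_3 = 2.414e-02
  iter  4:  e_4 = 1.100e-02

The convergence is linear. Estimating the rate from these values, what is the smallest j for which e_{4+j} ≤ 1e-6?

Rate ρ ≈ e_4/e_3 = 1.100e-02/2.414e-02 = 0.4557.
After j more steps, e_{4+j} ≈ 1.100e-02·ρ^j; need ρ^j ≤ 1e-6/1.100e-02 = 9.09091e-05.
j ≥ ln(9.09091e-05)/ln(0.4557) = -9.3057/-0.78592 = 11.841.
So 12 more iterations are needed.

12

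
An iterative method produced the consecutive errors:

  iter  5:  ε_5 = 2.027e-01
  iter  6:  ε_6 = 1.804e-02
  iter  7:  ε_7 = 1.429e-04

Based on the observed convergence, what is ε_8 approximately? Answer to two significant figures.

9.0e-9

First estimate the order: p ≈ ln(ε_7/ε_6) / ln(ε_6/ε_5) = ln(1.429e-04/1.804e-02)/ln(1.804e-02/2.027e-01) = ln(0.00792129)/ln(0.0889985) ≈ 2.0000.
Then ε_8 ≈ ε_7·(ε_7/ε_6)^p = 1.429e-04·(0.00792129)^2.0000 = 1.429e-04·6.27468e-05 ≈ 8.967e-09.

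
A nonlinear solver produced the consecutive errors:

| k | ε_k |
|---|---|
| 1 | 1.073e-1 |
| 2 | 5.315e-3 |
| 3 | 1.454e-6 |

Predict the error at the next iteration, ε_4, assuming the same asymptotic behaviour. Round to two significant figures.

2.7e-16

First estimate the order: p ≈ ln(ε_3/ε_2) / ln(ε_2/ε_1) = ln(1.454e-6/5.315e-3)/ln(5.315e-3/1.073e-1) = ln(0.000273565)/ln(0.049534) ≈ 2.7300.
Then ε_4 ≈ ε_3·(ε_3/ε_2)^p = 1.454e-6·(0.000273565)^2.7300 = 1.454e-6·1.87575e-10 ≈ 2.727e-16.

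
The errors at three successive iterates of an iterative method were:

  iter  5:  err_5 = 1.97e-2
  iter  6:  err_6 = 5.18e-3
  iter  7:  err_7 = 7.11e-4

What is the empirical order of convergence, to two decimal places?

1.49

p ≈ ln(err_7/err_6) / ln(err_6/err_5)
  = ln(7.11e-4/5.18e-3) / ln(5.18e-3/1.97e-2)
  = ln(0.137259) / ln(0.262944)
  = -1.98589 / -1.33581 ≈ 1.48666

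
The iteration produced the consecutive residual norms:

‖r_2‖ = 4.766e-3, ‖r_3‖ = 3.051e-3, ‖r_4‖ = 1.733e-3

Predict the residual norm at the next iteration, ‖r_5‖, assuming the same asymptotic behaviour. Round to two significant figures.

8.5e-4

First estimate the order: p ≈ ln(‖r_4‖/‖r_3‖) / ln(‖r_3‖/‖r_2‖) = ln(1.733e-3/3.051e-3)/ln(3.051e-3/4.766e-3) = ln(0.56801)/ln(0.640159) ≈ 1.2681.
Then ‖r_5‖ ≈ ‖r_4‖·(‖r_4‖/‖r_3‖)^p = 1.733e-3·(0.56801)^1.2681 = 1.733e-3·0.488089 ≈ 0.0008459.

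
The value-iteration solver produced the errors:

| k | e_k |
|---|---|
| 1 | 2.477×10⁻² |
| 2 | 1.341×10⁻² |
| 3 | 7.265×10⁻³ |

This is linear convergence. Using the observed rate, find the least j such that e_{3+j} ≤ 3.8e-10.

Rate ρ ≈ e_3/e_2 = 7.265×10⁻³/1.341×10⁻² = 0.5418.
After j more steps, e_{3+j} ≈ 7.265×10⁻³·ρ^j; need ρ^j ≤ 3.8e-10/7.265×10⁻³ = 5.23056e-08.
j ≥ ln(5.23056e-08)/ln(0.5418) = -16.7662/-0.61286 = 27.357.
So 28 more iterations are needed.

28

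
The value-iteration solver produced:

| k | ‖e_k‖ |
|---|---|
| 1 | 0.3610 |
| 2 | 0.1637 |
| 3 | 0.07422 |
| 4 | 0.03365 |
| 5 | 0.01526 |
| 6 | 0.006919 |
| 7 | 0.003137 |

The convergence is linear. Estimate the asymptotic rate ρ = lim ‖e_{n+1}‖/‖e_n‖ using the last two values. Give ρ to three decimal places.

ρ ≈ ‖e_7‖/‖e_6‖ = 0.003137/0.006919 = 0.45339

0.453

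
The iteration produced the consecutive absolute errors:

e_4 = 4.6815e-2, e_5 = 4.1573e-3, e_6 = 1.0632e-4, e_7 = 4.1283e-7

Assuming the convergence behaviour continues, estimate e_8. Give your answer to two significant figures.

9.2e-11

First estimate the order: p ≈ ln(e_7/e_6) / ln(e_6/e_5) = ln(4.1283e-7/1.0632e-4)/ln(1.0632e-4/4.1573e-3) = ln(0.0038829)/ln(0.0255743) ≈ 1.5142.
Then e_8 ≈ e_7·(e_7/e_6)^p = 4.1283e-7·(0.0038829)^1.5142 = 4.1283e-7·0.000223615 ≈ 9.231e-11.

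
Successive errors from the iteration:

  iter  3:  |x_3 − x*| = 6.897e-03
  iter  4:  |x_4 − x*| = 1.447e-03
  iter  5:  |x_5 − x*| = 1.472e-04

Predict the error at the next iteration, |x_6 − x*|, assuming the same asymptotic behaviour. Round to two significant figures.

First estimate the order: p ≈ ln(|x_5 − x*|/|x_4 − x*|) / ln(|x_4 − x*|/|x_3 − x*|) = ln(1.472e-04/1.447e-03)/ln(1.447e-03/6.897e-03) = ln(0.101728)/ln(0.209801) ≈ 1.4635.
Then |x_6 − x*| ≈ |x_5 − x*|·(|x_5 − x*|/|x_4 − x*|)^p = 1.472e-04·(0.101728)^1.4635 = 1.472e-04·0.0352687 ≈ 5.192e-06.

5.2e-6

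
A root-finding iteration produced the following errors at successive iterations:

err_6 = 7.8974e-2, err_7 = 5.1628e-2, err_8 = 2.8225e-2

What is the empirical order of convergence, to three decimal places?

p ≈ ln(err_8/err_7) / ln(err_7/err_6)
  = ln(2.8225e-2/5.1628e-2) / ln(5.1628e-2/7.8974e-2)
  = ln(0.546699) / ln(0.653734)
  = -0.603857 / -0.425055 ≈ 1.420656

1.421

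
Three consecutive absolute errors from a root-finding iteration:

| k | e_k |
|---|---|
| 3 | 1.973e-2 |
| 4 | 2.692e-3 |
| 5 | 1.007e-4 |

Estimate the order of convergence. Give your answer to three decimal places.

p ≈ ln(e_5/e_4) / ln(e_4/e_3)
  = ln(1.007e-4/2.692e-3) / ln(2.692e-3/1.973e-2)
  = ln(0.0374071) / ln(0.136442)
  = -3.285895 / -1.991856 ≈ 1.649665

1.650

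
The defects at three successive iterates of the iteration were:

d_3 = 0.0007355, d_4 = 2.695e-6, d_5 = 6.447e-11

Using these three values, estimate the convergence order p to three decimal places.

p ≈ ln(d_5/d_4) / ln(d_4/d_3)
  = ln(6.447e-11/2.695e-6) / ln(2.695e-6/0.0007355)
  = ln(2.39221e-05) / ln(0.00366417)
  = -10.640708 / -5.609153 ≈ 1.897026

1.897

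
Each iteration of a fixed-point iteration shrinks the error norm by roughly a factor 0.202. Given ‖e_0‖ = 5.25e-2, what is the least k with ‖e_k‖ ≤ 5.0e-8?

After k steps, ‖e_k‖ ≈ 5.25e-2·0.202^k.
Need 0.202^k ≤ 5.0e-8/5.25e-2 = 9.52381e-07.
k ≥ ln(9.52381e-07)/ln(0.202) = -13.8643/-1.59949 = 8.668.
Smallest integer k = 9.

9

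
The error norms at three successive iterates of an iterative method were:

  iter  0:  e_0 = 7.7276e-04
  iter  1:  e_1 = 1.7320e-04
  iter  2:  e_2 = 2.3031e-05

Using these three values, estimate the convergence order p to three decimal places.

1.349

p ≈ ln(e_2/e_1) / ln(e_1/e_0)
  = ln(2.3031e-05/1.7320e-04) / ln(1.7320e-04/7.7276e-04)
  = ln(0.132973) / ln(0.224132)
  = -2.017609 / -1.495520 ≈ 1.349102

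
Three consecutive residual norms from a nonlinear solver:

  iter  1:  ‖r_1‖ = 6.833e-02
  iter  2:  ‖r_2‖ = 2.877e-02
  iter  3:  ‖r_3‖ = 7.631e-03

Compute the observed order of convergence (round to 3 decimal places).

p ≈ ln(‖r_3‖/‖r_2‖) / ln(‖r_2‖/‖r_1‖)
  = ln(7.631e-03/2.877e-02) / ln(2.877e-02/6.833e-02)
  = ln(0.265242) / ln(0.421045)
  = -1.327113 / -0.865016 ≈ 1.534206

1.534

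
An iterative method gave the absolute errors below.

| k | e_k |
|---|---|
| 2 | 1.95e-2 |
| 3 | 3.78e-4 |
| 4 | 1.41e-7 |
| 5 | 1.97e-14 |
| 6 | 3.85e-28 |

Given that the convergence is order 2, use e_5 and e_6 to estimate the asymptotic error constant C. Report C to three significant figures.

0.992

C ≈ e_6 / e_5^2
  = 3.85e-28 / (1.97e-14)^2
  = 3.85e-28 / 3.8809e-28 ≈ 0.99204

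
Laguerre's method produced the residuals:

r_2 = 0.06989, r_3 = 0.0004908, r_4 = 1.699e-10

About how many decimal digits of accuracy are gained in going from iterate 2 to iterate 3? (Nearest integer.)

Digits gained ≈ log₁₀(r_2/r_3) = log₁₀(0.06989/0.0004908) = log₁₀(142.4) ≈ 2.154.

2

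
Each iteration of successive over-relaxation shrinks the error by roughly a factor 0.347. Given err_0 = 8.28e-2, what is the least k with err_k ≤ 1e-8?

16

After k steps, err_k ≈ 8.28e-2·0.347^k.
Need 0.347^k ≤ 1e-8/8.28e-2 = 1.20773e-07.
k ≥ ln(1.20773e-07)/ln(0.347) = -15.9294/-1.05843 = 15.050.
Smallest integer k = 16.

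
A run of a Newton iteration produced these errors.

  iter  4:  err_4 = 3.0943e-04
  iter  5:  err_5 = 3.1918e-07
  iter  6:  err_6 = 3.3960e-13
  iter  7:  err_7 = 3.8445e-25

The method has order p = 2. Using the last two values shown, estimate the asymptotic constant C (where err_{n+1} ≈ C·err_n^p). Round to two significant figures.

C ≈ err_7 / err_6^2
  = 3.8445e-25 / (3.3960e-13)^2
  = 3.8445e-25 / 1.15328e-25 ≈ 3.3335

3.3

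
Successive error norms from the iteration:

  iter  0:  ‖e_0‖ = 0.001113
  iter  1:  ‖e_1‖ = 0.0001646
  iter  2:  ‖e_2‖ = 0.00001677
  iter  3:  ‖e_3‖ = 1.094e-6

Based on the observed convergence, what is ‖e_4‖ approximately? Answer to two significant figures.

First estimate the order: p ≈ ln(‖e_3‖/‖e_2‖) / ln(‖e_2‖/‖e_1‖) = ln(1.094e-6/0.00001677)/ln(0.00001677/0.0001646) = ln(0.0652355)/ln(0.101883) ≈ 1.1952.
Then ‖e_4‖ ≈ ‖e_3‖·(‖e_3‖/‖e_2‖)^p = 1.094e-6·(0.0652355)^1.1952 = 1.094e-6·0.0382888 ≈ 4.189e-08.

4.2e-8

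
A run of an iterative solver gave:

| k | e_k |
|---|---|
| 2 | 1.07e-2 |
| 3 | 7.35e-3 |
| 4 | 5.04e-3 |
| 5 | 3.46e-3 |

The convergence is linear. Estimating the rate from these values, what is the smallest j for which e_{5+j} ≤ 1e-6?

Rate ρ ≈ e_5/e_4 = 3.46e-3/5.04e-3 = 0.6865.
After j more steps, e_{5+j} ≈ 3.46e-3·ρ^j; need ρ^j ≤ 1e-6/3.46e-3 = 0.000289017.
j ≥ ln(0.000289017)/ln(0.6865) = -8.1490/-0.37615 = 21.664.
So 22 more iterations are needed.

22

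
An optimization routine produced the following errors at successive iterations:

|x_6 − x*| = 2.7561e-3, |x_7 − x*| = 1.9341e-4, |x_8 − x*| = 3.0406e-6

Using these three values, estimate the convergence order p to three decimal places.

p ≈ ln(|x_8 − x*|/|x_7 − x*|) / ln(|x_7 − x*|/|x_6 − x*|)
  = ln(3.0406e-6/1.9341e-4) / ln(1.9341e-4/2.7561e-3)
  = ln(0.015721) / ln(0.0701752)
  = -4.152758 / -2.656760 ≈ 1.563091

1.563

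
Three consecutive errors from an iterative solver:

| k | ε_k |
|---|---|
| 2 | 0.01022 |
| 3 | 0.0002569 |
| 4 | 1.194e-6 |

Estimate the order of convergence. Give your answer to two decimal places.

p ≈ ln(ε_4/ε_3) / ln(ε_3/ε_2)
  = ln(1.194e-6/0.0002569) / ln(0.0002569/0.01022)
  = ln(0.00464772) / ln(0.025137)
  = -5.37138 / -3.68341 ≈ 1.45826

1.46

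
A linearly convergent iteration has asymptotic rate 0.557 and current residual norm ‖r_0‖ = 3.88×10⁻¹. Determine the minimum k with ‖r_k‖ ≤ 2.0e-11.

After k steps, ‖r_k‖ ≈ 3.88×10⁻¹·0.557^k.
Need 0.557^k ≤ 2.0e-11/3.88×10⁻¹ = 5.15464e-11.
k ≥ ln(5.15464e-11)/ln(0.557) = -23.6885/-0.58519 = 40.480.
Smallest integer k = 41.

41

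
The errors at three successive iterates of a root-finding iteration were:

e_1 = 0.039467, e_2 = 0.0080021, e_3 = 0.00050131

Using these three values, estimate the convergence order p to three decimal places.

1.736

p ≈ ln(e_3/e_2) / ln(e_2/e_1)
  = ln(0.00050131/0.0080021) / ln(0.0080021/0.039467)
  = ln(0.0626473) / ln(0.202754)
  = -2.770235 / -1.595762 ≈ 1.735995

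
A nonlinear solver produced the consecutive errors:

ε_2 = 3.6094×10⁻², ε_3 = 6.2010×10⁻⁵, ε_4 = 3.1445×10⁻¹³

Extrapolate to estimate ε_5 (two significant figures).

4.1e-38

First estimate the order: p ≈ ln(ε_4/ε_3) / ln(ε_3/ε_2) = ln(3.1445×10⁻¹³/6.2010×10⁻⁵)/ln(6.2010×10⁻⁵/3.6094×10⁻²) = ln(5.07096e-09)/ln(0.00171801) ≈ 3.0000.
Then ε_5 ≈ ε_4·(ε_4/ε_3)^p = 3.1445×10⁻¹³·(5.07096e-09)^3.0000 = 3.1445×10⁻¹³·1.30398e-25 ≈ 4.1e-38.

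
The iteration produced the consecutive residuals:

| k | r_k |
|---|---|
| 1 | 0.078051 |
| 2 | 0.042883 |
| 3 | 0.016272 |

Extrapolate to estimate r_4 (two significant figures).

First estimate the order: p ≈ ln(r_3/r_2) / ln(r_2/r_1) = ln(0.016272/0.042883)/ln(0.042883/0.078051) = ln(0.379451)/ln(0.549423) ≈ 1.6181.
Then r_4 ≈ r_3·(r_3/r_2)^p = 0.016272·(0.379451)^1.6181 = 0.016272·0.208464 ≈ 0.003392.

3.4e-3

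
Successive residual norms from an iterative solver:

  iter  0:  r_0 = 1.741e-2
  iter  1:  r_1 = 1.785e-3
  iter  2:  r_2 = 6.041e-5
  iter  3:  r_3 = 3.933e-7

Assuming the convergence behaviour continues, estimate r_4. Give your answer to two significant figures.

2.2e-10

First estimate the order: p ≈ ln(r_3/r_2) / ln(r_2/r_1) = ln(3.933e-7/6.041e-5)/ln(6.041e-5/1.785e-3) = ln(0.00651051)/ln(0.0338431) ≈ 1.4868.
Then r_4 ≈ r_3·(r_3/r_2)^p = 3.933e-7·(0.00651051)^1.4868 = 3.933e-7·0.000561413 ≈ 2.208e-10.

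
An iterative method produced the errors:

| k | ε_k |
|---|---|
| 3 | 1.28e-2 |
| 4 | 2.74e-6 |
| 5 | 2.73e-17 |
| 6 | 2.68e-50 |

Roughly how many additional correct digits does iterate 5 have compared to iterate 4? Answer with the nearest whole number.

Digits gained ≈ log₁₀(ε_4/ε_5) = log₁₀(2.74e-6/2.73e-17) = log₁₀(1.00366e+11) ≈ 11.002.

11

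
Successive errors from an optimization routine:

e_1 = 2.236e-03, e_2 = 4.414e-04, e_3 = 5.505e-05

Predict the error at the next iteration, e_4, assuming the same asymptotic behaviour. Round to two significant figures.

3.8e-6

First estimate the order: p ≈ ln(e_3/e_2) / ln(e_2/e_1) = ln(5.505e-05/4.414e-04)/ln(4.414e-04/2.236e-03) = ln(0.124717)/ln(0.197406) ≈ 1.2830.
Then e_4 ≈ e_3·(e_3/e_2)^p = 5.505e-05·(0.124717)^1.2830 = 5.505e-05·0.0691947 ≈ 3.809e-06.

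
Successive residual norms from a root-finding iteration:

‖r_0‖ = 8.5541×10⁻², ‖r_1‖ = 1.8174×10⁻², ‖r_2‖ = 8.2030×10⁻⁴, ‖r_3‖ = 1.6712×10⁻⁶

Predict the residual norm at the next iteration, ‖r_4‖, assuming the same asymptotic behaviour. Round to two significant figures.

6.9e-12

First estimate the order: p ≈ ln(‖r_3‖/‖r_2‖) / ln(‖r_2‖/‖r_1‖) = ln(1.6712×10⁻⁶/8.2030×10⁻⁴)/ln(8.2030×10⁻⁴/1.8174×10⁻²) = ln(0.0020373)/ln(0.0451359) ≈ 2.0000.
Then ‖r_4‖ ≈ ‖r_3‖·(‖r_3‖/‖r_2‖)^p = 1.6712×10⁻⁶·(0.0020373)^2.0000 = 1.6712×10⁻⁶·4.15059e-06 ≈ 6.936e-12.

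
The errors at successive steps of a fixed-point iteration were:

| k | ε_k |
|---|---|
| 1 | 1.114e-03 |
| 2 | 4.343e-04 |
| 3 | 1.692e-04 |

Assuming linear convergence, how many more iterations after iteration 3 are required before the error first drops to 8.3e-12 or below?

18

Rate ρ ≈ ε_3/ε_2 = 1.692e-04/4.343e-04 = 0.3896.
After j more steps, ε_{3+j} ≈ 1.692e-04·ρ^j; need ρ^j ≤ 8.3e-12/1.692e-04 = 4.90544e-08.
j ≥ ln(4.90544e-08)/ln(0.3896) = -16.8303/-0.94263 = 17.855.
So 18 more iterations are needed.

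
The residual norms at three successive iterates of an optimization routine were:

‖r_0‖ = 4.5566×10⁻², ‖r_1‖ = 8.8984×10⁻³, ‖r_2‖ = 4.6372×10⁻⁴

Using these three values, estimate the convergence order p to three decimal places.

1.809

p ≈ ln(‖r_2‖/‖r_1‖) / ln(‖r_1‖/‖r_0‖)
  = ln(4.6372×10⁻⁴/8.8984×10⁻³) / ln(8.8984×10⁻³/4.5566×10⁻²)
  = ln(0.0521127) / ln(0.195286)
  = -2.954347 / -1.633290 ≈ 1.808832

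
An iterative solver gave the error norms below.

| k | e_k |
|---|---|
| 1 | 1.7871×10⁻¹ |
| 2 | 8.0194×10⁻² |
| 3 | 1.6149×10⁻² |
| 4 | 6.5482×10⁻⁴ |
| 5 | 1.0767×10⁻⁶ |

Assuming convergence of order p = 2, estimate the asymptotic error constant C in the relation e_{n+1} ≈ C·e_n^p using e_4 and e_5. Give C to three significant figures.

2.51

C ≈ e_5 / e_4^2
  = 1.0767×10⁻⁶ / (6.5482×10⁻⁴)^2
  = 1.0767×10⁻⁶ / 4.28789e-07 ≈ 2.511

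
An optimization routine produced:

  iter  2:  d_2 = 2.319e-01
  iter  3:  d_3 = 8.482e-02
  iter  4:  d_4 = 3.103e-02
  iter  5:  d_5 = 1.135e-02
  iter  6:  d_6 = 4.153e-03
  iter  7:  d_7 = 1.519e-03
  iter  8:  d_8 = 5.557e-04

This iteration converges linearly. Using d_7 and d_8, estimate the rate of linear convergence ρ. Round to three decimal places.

ρ ≈ d_8/d_7 = 5.557e-04/1.519e-03 = 0.36583

0.366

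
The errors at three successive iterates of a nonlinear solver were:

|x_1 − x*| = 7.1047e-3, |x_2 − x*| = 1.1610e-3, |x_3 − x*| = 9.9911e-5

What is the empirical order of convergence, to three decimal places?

p ≈ ln(|x_3 − x*|/|x_2 − x*|) / ln(|x_2 − x*|/|x_1 − x*|)
  = ln(9.9911e-5/1.1610e-3) / ln(1.1610e-3/7.1047e-3)
  = ln(0.086056) / ln(0.163413)
  = -2.452757 / -1.811475 ≈ 1.354011

1.354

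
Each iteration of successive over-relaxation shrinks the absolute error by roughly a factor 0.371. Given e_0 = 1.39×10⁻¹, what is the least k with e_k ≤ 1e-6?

12

After k steps, e_k ≈ 1.39×10⁻¹·0.371^k.
Need 0.371^k ≤ 1e-6/1.39×10⁻¹ = 7.19424e-06.
k ≥ ln(7.19424e-06)/ln(0.371) = -11.8422/-0.99155 = 11.943.
Smallest integer k = 12.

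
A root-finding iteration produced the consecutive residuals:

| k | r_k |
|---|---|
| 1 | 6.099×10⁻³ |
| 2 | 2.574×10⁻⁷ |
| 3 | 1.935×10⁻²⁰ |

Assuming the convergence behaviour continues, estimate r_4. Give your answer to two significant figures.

First estimate the order: p ≈ ln(r_3/r_2) / ln(r_2/r_1) = ln(1.935×10⁻²⁰/2.574×10⁻⁷)/ln(2.574×10⁻⁷/6.099×10⁻³) = ln(7.51748e-14)/ln(4.22036e-05) ≈ 3.0000.
Then r_4 ≈ r_3·(r_3/r_2)^p = 1.935×10⁻²⁰·(7.51748e-14)^3.0000 = 1.935×10⁻²⁰·4.24832e-40 ≈ 8.22e-60.

8.2e-60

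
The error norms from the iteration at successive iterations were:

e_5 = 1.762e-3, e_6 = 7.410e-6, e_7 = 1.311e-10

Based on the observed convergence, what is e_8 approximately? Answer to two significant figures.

First estimate the order: p ≈ ln(e_7/e_6) / ln(e_6/e_5) = ln(1.311e-10/7.410e-6)/ln(7.410e-6/1.762e-3) = ln(1.76923e-05)/ln(0.00420545) ≈ 1.9999.
Then e_8 ≈ e_7·(e_7/e_6)^p = 1.311e-10·(1.76923e-05)^1.9999 = 1.311e-10·3.1336e-10 ≈ 4.108e-20.

4.1e-20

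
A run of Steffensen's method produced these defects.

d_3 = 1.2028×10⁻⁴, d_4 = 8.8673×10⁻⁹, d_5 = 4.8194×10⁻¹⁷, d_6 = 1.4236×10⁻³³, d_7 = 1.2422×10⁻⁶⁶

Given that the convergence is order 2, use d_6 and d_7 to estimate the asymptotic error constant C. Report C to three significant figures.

0.613

C ≈ d_7 / d_6^2
  = 1.2422×10⁻⁶⁶ / (1.4236×10⁻³³)^2
  = 1.2422×10⁻⁶⁶ / 2.02664e-66 ≈ 0.61294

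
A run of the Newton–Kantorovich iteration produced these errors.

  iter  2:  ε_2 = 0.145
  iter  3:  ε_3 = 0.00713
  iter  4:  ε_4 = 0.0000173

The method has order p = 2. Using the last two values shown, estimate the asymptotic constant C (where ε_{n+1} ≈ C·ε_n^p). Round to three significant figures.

C ≈ ε_4 / ε_3^2
  = 0.0000173 / (0.00713)^2
  = 0.0000173 / 5.08369e-05 ≈ 0.3403

0.340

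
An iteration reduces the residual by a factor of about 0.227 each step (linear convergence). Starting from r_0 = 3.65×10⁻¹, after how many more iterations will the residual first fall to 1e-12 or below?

After k steps, r_k ≈ 3.65×10⁻¹·0.227^k.
Need 0.227^k ≤ 1e-12/3.65×10⁻¹ = 2.73973e-12.
k ≥ ln(2.73973e-12)/ln(0.227) = -26.6232/-1.48281 = 17.955.
Smallest integer k = 18.

18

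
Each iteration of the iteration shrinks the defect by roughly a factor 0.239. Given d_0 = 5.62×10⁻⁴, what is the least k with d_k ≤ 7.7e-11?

12

After k steps, d_k ≈ 5.62×10⁻⁴·0.239^k.
Need 0.239^k ≤ 7.7e-11/5.62×10⁻⁴ = 1.37011e-07.
k ≥ ln(1.37011e-07)/ln(0.239) = -15.8032/-1.43129 = 11.041.
Smallest integer k = 12.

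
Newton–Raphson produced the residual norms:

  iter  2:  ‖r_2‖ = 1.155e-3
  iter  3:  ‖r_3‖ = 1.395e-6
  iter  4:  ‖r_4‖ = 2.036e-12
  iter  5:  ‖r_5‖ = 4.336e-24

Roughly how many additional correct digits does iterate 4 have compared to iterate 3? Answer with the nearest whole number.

6

Digits gained ≈ log₁₀(‖r_3‖/‖r_4‖) = log₁₀(1.395e-6/2.036e-12) = log₁₀(685167) ≈ 5.836.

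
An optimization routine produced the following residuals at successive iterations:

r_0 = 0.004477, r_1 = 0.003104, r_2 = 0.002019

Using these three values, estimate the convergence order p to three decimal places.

1.174

p ≈ ln(r_2/r_1) / ln(r_1/r_0)
  = ln(0.002019/0.003104) / ln(0.003104/0.004477)
  = ln(0.650451) / ln(0.693321)
  = -0.430089 / -0.366262 ≈ 1.174266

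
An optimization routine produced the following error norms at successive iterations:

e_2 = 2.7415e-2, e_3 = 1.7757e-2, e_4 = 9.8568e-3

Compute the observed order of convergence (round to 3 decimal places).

1.355

p ≈ ln(e_4/e_3) / ln(e_3/e_2)
  = ln(9.8568e-3/1.7757e-2) / ln(1.7757e-2/2.7415e-2)
  = ln(0.555094) / ln(0.647711)
  = -0.588618 / -0.434311 ≈ 1.355291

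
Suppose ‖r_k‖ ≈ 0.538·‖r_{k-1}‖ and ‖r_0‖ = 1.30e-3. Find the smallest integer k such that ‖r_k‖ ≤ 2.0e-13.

37

After k steps, ‖r_k‖ ≈ 1.30e-3·0.538^k.
Need 0.538^k ≤ 2.0e-13/1.30e-3 = 1.53846e-10.
k ≥ ln(1.53846e-10)/ln(0.538) = -22.5951/-0.61990 = 36.450.
Smallest integer k = 37.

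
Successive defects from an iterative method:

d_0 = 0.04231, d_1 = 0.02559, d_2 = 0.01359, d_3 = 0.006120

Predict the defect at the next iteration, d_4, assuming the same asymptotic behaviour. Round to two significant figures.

First estimate the order: p ≈ ln(d_3/d_2) / ln(d_2/d_1) = ln(0.006120/0.01359)/ln(0.01359/0.02559) = ln(0.450331)/ln(0.531067) ≈ 1.2606.
Then d_4 ≈ d_3·(d_3/d_2)^p = 0.006120·(0.450331)^1.2606 = 0.006120·0.365799 ≈ 0.002239.

2.2e-3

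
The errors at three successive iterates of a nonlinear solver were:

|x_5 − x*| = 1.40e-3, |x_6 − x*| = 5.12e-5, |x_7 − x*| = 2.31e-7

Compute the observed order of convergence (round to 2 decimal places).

p ≈ ln(|x_7 − x*|/|x_6 − x*|) / ln(|x_6 − x*|/|x_5 − x*|)
  = ln(2.31e-7/5.12e-5) / ln(5.12e-5/1.40e-3)
  = ln(0.00451172) / ln(0.0365714)
  = -5.40108 / -3.30849 ≈ 1.63249

1.63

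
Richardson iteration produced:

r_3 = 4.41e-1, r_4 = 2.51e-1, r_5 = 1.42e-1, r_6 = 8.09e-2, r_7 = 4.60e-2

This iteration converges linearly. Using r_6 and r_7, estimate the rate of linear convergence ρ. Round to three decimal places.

0.569

ρ ≈ r_7/r_6 = 4.60e-2/8.09e-2 = 0.56860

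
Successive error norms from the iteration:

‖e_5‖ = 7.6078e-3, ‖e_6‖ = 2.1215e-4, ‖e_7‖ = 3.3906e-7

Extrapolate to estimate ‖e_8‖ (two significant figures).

3.2e-12

First estimate the order: p ≈ ln(‖e_7‖/‖e_6‖) / ln(‖e_6‖/‖e_5‖) = ln(3.3906e-7/2.1215e-4)/ln(2.1215e-4/7.6078e-3) = ln(0.00159821)/ln(0.0278859) ≈ 1.7988.
Then ‖e_8‖ ≈ ‖e_7‖·(‖e_7‖/‖e_6‖)^p = 3.3906e-7·(0.00159821)^1.7988 = 3.3906e-7·9.33032e-06 ≈ 3.164e-12.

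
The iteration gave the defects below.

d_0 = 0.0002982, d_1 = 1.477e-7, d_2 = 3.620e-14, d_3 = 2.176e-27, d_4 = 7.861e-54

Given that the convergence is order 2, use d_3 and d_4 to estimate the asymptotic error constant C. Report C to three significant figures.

C ≈ d_4 / d_3^2
  = 7.861e-54 / (2.176e-27)^2
  = 7.861e-54 / 4.73498e-54 ≈ 1.6602

1.66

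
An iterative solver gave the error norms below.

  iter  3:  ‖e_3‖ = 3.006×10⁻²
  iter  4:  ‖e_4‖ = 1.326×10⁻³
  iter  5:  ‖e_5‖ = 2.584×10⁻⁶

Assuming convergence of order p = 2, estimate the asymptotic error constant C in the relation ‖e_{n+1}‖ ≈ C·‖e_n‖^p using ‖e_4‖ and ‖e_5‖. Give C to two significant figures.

C ≈ ‖e_5‖ / ‖e_4‖^2
  = 2.584×10⁻⁶ / (1.326×10⁻³)^2
  = 2.584×10⁻⁶ / 1.75828e-06 ≈ 1.4696

1.5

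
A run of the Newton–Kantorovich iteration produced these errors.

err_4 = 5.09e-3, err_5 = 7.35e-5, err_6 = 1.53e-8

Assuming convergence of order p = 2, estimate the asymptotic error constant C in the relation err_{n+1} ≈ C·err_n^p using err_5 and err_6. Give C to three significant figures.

2.83

C ≈ err_6 / err_5^2
  = 1.53e-8 / (7.35e-5)^2
  = 1.53e-8 / 5.40225e-09 ≈ 2.8322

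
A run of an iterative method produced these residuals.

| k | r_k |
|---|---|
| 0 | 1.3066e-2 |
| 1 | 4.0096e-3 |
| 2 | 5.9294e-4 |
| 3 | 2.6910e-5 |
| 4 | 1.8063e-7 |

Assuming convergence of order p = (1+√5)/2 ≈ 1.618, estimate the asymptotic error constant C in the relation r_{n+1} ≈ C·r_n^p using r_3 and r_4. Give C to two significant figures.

4.5

C ≈ r_4 / r_3^1.618
  = 1.8063e-7 / (2.6910e-5)^1.618
  = 1.8063e-7 / 4.03274e-08 ≈ 4.4791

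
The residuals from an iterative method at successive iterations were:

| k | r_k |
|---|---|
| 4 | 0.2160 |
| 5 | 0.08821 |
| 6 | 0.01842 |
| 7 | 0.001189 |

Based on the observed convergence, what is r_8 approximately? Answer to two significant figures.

First estimate the order: p ≈ ln(r_7/r_6) / ln(r_6/r_5) = ln(0.001189/0.01842)/ln(0.01842/0.08821) = ln(0.0645494)/ln(0.20882) ≈ 1.7496.
Then r_8 ≈ r_7·(r_7/r_6)^p = 0.001189·(0.0645494)^1.7496 = 0.001189·0.00827537 ≈ 9.839e-06.

9.8e-6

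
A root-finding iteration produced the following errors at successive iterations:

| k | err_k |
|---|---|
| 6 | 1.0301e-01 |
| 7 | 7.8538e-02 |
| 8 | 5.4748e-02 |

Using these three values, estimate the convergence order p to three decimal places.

1.330

p ≈ ln(err_8/err_7) / ln(err_7/err_6)
  = ln(5.4748e-02/7.8538e-02) / ln(7.8538e-02/1.0301e-01)
  = ln(0.697089) / ln(0.762431)
  = -0.360842 / -0.271243 ≈ 1.330327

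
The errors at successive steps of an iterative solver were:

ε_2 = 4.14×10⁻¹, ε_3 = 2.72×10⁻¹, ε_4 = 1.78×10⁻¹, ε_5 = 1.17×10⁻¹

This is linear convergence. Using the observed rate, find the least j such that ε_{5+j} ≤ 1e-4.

Rate ρ ≈ ε_5/ε_4 = 1.17×10⁻¹/1.78×10⁻¹ = 0.6573.
After j more steps, ε_{5+j} ≈ 1.17×10⁻¹·ρ^j; need ρ^j ≤ 1e-4/1.17×10⁻¹ = 0.000854701.
j ≥ ln(0.000854701)/ln(0.6573) = -7.0648/-0.41961 = 16.837.
So 17 more iterations are needed.

17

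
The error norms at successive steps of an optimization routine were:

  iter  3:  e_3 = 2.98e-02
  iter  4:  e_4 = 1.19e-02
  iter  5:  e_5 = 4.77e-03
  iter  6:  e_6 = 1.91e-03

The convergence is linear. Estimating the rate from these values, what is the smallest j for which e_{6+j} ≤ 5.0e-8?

Rate ρ ≈ e_6/e_5 = 1.91e-03/4.77e-03 = 0.4004.
After j more steps, e_{6+j} ≈ 1.91e-03·ρ^j; need ρ^j ≤ 5.0e-8/1.91e-03 = 2.6178e-05.
j ≥ ln(2.6178e-05)/ln(0.4004) = -10.5506/-0.91529 = 11.527.
So 12 more iterations are needed.

12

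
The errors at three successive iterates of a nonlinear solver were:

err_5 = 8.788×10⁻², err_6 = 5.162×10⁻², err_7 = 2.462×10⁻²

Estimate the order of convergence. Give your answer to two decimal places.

p ≈ ln(err_7/err_6) / ln(err_6/err_5)
  = ln(2.462×10⁻²/5.162×10⁻²) / ln(5.162×10⁻²/8.788×10⁻²)
  = ln(0.476947) / ln(0.587392)
  = -0.74035 / -0.53206 ≈ 1.39148

1.39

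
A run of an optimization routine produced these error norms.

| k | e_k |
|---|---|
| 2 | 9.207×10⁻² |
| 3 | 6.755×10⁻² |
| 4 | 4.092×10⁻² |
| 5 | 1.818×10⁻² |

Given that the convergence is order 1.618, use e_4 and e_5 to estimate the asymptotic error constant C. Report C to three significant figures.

3.20

C ≈ e_5 / e_4^1.618
  = 1.818×10⁻² / (4.092×10⁻²)^1.618
  = 1.818×10⁻² / 0.00567691 ≈ 3.2024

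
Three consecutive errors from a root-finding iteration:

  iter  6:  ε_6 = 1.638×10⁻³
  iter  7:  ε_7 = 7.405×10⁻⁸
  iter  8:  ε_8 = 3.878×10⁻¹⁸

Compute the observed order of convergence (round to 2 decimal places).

2.37

p ≈ ln(ε_8/ε_7) / ln(ε_7/ε_6)
  = ln(3.878×10⁻¹⁸/7.405×10⁻⁸) / ln(7.405×10⁻⁸/1.638×10⁻³)
  = ln(5.237e-11) / ln(4.52076e-05)
  = -23.67269 / -10.00425 ≈ 2.36626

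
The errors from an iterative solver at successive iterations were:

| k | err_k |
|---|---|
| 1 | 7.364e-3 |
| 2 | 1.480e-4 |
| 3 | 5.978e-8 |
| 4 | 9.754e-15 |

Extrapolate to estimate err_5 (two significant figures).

2.6e-28

First estimate the order: p ≈ ln(err_4/err_3) / ln(err_3/err_2) = ln(9.754e-15/5.978e-8)/ln(5.978e-8/1.480e-4) = ln(1.63165e-07)/ln(0.000403919) ≈ 2.0000.
Then err_5 ≈ err_4·(err_4/err_3)^p = 9.754e-15·(1.63165e-07)^2.0000 = 9.754e-15·2.66228e-14 ≈ 2.597e-28.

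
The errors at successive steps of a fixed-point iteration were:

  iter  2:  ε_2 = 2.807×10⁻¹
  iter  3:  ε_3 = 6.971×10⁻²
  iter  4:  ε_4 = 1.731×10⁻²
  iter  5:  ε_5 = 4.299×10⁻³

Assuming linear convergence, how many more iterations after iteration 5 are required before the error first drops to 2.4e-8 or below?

Rate ρ ≈ ε_5/ε_4 = 4.299×10⁻³/1.731×10⁻² = 0.2484.
After j more steps, ε_{5+j} ≈ 4.299×10⁻³·ρ^j; need ρ^j ≤ 2.4e-8/4.299×10⁻³ = 5.58269e-06.
j ≥ ln(5.58269e-06)/ln(0.2484) = -12.0958/-1.39271 = 8.685.
So 9 more iterations are needed.

9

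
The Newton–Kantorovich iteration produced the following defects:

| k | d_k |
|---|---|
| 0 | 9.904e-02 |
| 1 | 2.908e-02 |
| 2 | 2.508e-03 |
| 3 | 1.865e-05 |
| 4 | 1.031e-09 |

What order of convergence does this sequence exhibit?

2

Consecutive ratios: d_4/d_3 = 1.031e-09/1.865e-05 = 5.52815e-05, d_3/d_2 = 1.865e-05/2.508e-03 = 0.0074362.
p ≈ ln(5.52815e-05)/ln(0.0074362) = -9.8031/-4.9014 ≈ 2.00.
So the convergence is quadratic (order 2).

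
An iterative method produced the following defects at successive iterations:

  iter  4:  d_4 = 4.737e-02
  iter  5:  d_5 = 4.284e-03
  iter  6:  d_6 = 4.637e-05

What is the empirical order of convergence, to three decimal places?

p ≈ ln(d_6/d_5) / ln(d_5/d_4)
  = ln(4.637e-05/4.284e-03) / ln(4.284e-03/4.737e-02)
  = ln(0.010824) / ln(0.090437)
  = -4.525989 / -2.403102 ≈ 1.883394

1.883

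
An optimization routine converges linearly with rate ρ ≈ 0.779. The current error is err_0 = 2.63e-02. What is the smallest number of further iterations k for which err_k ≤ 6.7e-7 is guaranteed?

After k steps, err_k ≈ 2.63e-02·0.779^k.
Need 0.779^k ≤ 6.7e-7/2.63e-02 = 2.54753e-05.
k ≥ ln(2.54753e-05)/ln(0.779) = -10.5778/-0.24974 = 42.355.
Smallest integer k = 43.

43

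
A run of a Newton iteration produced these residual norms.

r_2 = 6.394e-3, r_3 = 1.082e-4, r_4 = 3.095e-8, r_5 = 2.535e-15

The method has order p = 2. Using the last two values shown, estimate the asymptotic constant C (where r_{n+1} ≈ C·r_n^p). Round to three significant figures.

C ≈ r_5 / r_4^2
  = 2.535e-15 / (3.095e-8)^2
  = 2.535e-15 / 9.57903e-16 ≈ 2.6464

2.65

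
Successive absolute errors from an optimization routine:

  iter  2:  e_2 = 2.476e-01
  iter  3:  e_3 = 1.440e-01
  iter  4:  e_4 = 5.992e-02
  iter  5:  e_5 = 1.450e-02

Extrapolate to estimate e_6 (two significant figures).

1.5e-3

First estimate the order: p ≈ ln(e_5/e_4) / ln(e_4/e_3) = ln(1.450e-02/5.992e-02)/ln(5.992e-02/1.440e-01) = ln(0.241989)/ln(0.416111) ≈ 1.6182.
Then e_6 ≈ e_5·(e_5/e_4)^p = 1.450e-02·(0.241989)^1.6182 = 1.450e-02·0.10066 ≈ 0.00146.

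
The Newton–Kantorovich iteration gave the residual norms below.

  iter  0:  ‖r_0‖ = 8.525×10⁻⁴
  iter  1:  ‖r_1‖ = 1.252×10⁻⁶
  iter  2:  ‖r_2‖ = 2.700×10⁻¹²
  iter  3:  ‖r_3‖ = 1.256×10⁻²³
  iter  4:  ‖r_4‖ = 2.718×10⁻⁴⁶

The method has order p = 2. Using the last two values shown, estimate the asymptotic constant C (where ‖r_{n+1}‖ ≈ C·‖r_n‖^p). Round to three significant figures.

1.72

C ≈ ‖r_4‖ / ‖r_3‖^2
  = 2.718×10⁻⁴⁶ / (1.256×10⁻²³)^2
  = 2.718×10⁻⁴⁶ / 1.57754e-46 ≈ 1.7229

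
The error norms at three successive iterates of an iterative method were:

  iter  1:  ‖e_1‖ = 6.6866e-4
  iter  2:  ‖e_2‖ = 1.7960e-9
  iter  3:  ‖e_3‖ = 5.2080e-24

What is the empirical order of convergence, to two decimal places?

2.61

p ≈ ln(‖e_3‖/‖e_2‖) / ln(‖e_2‖/‖e_1‖)
  = ln(5.2080e-24/1.7960e-9) / ln(1.7960e-9/6.6866e-4)
  = ln(2.89978e-15) / ln(2.68597e-06)
  = -33.47414 / -12.82747 ≈ 2.60957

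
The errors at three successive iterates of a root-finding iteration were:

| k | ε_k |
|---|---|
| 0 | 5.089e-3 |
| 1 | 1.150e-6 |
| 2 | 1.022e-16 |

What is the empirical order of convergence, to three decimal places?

2.757

p ≈ ln(ε_2/ε_1) / ln(ε_1/ε_0)
  = ln(1.022e-16/1.150e-6) / ln(1.150e-6/5.089e-3)
  = ln(8.88696e-11) / ln(0.000225978)
  = -23.143851 / -8.395073 ≈ 2.756837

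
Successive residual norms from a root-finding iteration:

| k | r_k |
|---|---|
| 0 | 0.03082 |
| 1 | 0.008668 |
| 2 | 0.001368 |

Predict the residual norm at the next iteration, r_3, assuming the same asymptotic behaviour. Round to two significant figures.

First estimate the order: p ≈ ln(r_2/r_1) / ln(r_1/r_0) = ln(0.001368/0.008668)/ln(0.008668/0.03082) = ln(0.157822)/ln(0.281246) ≈ 1.4555.
Then r_3 ≈ r_2·(r_2/r_1)^p = 0.001368·(0.157822)^1.4555 = 0.001368·0.0680664 ≈ 9.311e-05.

9.3e-5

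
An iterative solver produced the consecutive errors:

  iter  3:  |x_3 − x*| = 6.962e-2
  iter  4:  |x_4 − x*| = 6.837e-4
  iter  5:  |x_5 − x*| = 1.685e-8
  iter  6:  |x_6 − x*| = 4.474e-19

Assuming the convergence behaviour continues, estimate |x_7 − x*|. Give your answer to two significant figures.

2.4e-43

First estimate the order: p ≈ ln(|x_6 − x*|/|x_5 − x*|) / ln(|x_5 − x*|/|x_4 − x*|) = ln(4.474e-19/1.685e-8)/ln(1.685e-8/6.837e-4) = ln(2.65519e-11)/ln(2.46453e-05) ≈ 2.2950.
Then |x_7 − x*| ≈ |x_6 − x*|·(|x_6 − x*|/|x_5 − x*|)^p = 4.474e-19·(2.65519e-11)^2.2950 = 4.474e-19·5.34933e-25 ≈ 2.393e-43.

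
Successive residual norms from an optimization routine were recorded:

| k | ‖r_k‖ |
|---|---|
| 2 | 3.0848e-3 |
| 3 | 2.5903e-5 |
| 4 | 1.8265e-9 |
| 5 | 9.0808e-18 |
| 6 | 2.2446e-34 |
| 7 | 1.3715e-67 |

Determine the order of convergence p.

2

Consecutive ratios: ‖r_7‖/‖r_6‖ = 1.3715e-67/2.2446e-34 = 6.11022e-34, ‖r_6‖/‖r_5‖ = 2.2446e-34/9.0808e-18 = 2.47181e-17.
p ≈ ln(6.11022e-34)/ln(2.47181e-17) = -76.4779/-38.2390 ≈ 2.00.
So the convergence is quadratic (order 2).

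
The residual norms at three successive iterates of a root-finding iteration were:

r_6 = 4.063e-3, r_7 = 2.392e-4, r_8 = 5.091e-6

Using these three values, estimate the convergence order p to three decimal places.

p ≈ ln(r_8/r_7) / ln(r_7/r_6)
  = ln(5.091e-6/2.392e-4) / ln(2.392e-4/4.063e-3)
  = ln(0.0212834) / ln(0.0588728)
  = -3.849828 / -2.832376 ≈ 1.359222

1.359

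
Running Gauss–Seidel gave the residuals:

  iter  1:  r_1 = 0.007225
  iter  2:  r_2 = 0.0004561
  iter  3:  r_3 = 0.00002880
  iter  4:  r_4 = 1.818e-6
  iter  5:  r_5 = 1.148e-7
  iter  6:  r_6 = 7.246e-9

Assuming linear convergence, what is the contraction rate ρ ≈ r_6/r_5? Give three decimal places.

ρ ≈ r_6/r_5 = 7.246e-9/1.148e-7 = 0.06312

0.063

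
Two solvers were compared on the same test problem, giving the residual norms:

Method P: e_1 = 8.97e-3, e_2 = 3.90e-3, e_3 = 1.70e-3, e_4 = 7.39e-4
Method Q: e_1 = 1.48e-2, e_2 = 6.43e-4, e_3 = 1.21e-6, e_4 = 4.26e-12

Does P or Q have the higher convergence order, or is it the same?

Q

Method P: p ≈ ln(7.39e-4/1.70e-3)/ln(1.70e-3/3.90e-3) ≈ 1.00.
Method Q: p ≈ ln(4.26e-12/1.21e-6)/ln(1.21e-6/6.43e-4) ≈ 2.00.
Method Q has the higher order (≈2.0 vs ≈1.0).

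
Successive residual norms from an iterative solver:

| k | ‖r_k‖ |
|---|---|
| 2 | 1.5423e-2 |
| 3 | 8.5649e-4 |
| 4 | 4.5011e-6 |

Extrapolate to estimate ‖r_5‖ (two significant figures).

3.3e-10

First estimate the order: p ≈ ln(‖r_4‖/‖r_3‖) / ln(‖r_3‖/‖r_2‖) = ln(4.5011e-6/8.5649e-4)/ln(8.5649e-4/1.5423e-2) = ln(0.00525529)/ln(0.0555333) ≈ 1.8156.
Then ‖r_5‖ ≈ ‖r_4‖·(‖r_4‖/‖r_3‖)^p = 4.5011e-6·(0.00525529)^1.8156 = 4.5011e-6·7.26968e-05 ≈ 3.272e-10.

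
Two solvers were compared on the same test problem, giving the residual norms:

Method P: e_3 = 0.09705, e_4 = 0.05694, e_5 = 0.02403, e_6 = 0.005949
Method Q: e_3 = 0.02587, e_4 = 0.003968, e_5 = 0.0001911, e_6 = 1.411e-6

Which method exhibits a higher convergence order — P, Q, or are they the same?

same

Method P: p ≈ ln(0.005949/0.02403)/ln(0.02403/0.05694) ≈ 1.62.
Method Q: p ≈ ln(1.411e-6/0.0001911)/ln(0.0001911/0.003968) ≈ 1.62.
Both orders ≈ 1.6 — effectively the same.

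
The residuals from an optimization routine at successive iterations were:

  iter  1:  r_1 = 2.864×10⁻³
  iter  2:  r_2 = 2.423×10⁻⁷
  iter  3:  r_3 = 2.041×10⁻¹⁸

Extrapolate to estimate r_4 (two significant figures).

1.6e-48

First estimate the order: p ≈ ln(r_3/r_2) / ln(r_2/r_1) = ln(2.041×10⁻¹⁸/2.423×10⁻⁷)/ln(2.423×10⁻⁷/2.864×10⁻³) = ln(8.42344e-12)/ln(8.4602e-05) ≈ 2.7193.
Then r_4 ≈ r_3·(r_3/r_2)^p = 2.041×10⁻¹⁸·(8.42344e-12)^2.7193 = 2.041×10⁻¹⁸·7.67509e-31 ≈ 1.566e-48.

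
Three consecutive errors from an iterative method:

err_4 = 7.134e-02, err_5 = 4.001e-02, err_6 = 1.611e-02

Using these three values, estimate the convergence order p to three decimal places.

p ≈ ln(err_6/err_5) / ln(err_5/err_4)
  = ln(1.611e-02/4.001e-02) / ln(4.001e-02/7.134e-02)
  = ln(0.402649) / ln(0.560835)
  = -0.909690 / -0.578329 ≈ 1.572963

1.573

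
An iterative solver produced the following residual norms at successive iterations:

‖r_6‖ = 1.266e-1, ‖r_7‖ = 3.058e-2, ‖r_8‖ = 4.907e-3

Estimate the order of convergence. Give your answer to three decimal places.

1.288

p ≈ ln(‖r_8‖/‖r_7‖) / ln(‖r_7‖/‖r_6‖)
  = ln(4.907e-3/3.058e-2) / ln(3.058e-2/1.266e-1)
  = ln(0.160464) / ln(0.241548)
  = -1.829686 / -1.420687 ≈ 1.287888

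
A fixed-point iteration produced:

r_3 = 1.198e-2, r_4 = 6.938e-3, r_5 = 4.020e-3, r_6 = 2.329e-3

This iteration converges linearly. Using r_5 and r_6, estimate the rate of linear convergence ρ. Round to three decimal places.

0.579

ρ ≈ r_6/r_5 = 2.329e-3/4.020e-3 = 0.57935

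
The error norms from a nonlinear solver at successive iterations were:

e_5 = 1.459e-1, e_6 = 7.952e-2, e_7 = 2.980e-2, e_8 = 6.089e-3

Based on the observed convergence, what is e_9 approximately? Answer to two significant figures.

First estimate the order: p ≈ ln(e_8/e_7) / ln(e_7/e_6) = ln(6.089e-3/2.980e-2)/ln(2.980e-2/7.952e-2) = ln(0.204329)/ln(0.374748) ≈ 1.6180.
Then e_9 ≈ e_8·(e_8/e_7)^p = 6.089e-3·(0.204329)^1.6180 = 6.089e-3·0.0765798 ≈ 0.0004663.

4.7e-4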